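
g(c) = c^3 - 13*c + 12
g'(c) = 3*c^2 - 13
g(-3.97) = 1.04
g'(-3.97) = 34.28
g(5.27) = 89.85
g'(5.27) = 70.32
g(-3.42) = 16.46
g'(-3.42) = 22.09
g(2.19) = -5.97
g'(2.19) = 1.39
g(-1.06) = 24.59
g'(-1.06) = -9.63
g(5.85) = 136.15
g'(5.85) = 89.67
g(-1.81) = 29.60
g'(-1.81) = -3.17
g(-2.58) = 28.37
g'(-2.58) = 6.97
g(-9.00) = -600.00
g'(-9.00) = 230.00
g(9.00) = 624.00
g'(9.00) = 230.00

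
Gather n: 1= 1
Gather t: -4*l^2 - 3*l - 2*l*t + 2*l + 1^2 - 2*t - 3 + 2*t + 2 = -4*l^2 - 2*l*t - l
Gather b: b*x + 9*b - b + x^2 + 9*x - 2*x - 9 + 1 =b*(x + 8) + x^2 + 7*x - 8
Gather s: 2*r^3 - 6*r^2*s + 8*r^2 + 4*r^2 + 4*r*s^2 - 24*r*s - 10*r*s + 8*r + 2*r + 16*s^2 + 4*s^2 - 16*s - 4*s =2*r^3 + 12*r^2 + 10*r + s^2*(4*r + 20) + s*(-6*r^2 - 34*r - 20)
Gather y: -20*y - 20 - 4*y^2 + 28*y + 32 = -4*y^2 + 8*y + 12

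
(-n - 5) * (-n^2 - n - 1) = n^3 + 6*n^2 + 6*n + 5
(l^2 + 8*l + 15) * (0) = 0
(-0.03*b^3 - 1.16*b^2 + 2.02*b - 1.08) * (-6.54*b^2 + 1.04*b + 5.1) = 0.1962*b^5 + 7.5552*b^4 - 14.5702*b^3 + 3.248*b^2 + 9.1788*b - 5.508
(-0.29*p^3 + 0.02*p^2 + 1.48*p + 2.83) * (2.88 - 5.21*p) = 1.5109*p^4 - 0.9394*p^3 - 7.6532*p^2 - 10.4819*p + 8.1504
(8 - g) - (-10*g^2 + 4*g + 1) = 10*g^2 - 5*g + 7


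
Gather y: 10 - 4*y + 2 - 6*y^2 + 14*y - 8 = -6*y^2 + 10*y + 4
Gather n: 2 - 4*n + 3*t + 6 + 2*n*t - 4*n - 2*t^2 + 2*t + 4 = n*(2*t - 8) - 2*t^2 + 5*t + 12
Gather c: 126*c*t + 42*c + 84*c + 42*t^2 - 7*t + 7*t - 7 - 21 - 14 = c*(126*t + 126) + 42*t^2 - 42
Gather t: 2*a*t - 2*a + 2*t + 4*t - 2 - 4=-2*a + t*(2*a + 6) - 6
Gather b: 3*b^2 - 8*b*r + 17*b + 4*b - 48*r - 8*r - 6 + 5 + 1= 3*b^2 + b*(21 - 8*r) - 56*r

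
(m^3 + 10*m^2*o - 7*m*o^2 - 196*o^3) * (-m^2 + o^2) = -m^5 - 10*m^4*o + 8*m^3*o^2 + 206*m^2*o^3 - 7*m*o^4 - 196*o^5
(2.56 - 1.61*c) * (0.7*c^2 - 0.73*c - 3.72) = -1.127*c^3 + 2.9673*c^2 + 4.1204*c - 9.5232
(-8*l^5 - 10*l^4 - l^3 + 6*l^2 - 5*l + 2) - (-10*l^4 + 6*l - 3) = -8*l^5 - l^3 + 6*l^2 - 11*l + 5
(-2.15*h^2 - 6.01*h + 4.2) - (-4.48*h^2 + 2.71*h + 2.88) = 2.33*h^2 - 8.72*h + 1.32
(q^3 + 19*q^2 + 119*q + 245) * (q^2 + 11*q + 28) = q^5 + 30*q^4 + 356*q^3 + 2086*q^2 + 6027*q + 6860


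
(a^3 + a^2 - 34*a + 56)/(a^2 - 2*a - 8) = (a^2 + 5*a - 14)/(a + 2)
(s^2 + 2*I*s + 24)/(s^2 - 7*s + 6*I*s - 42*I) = (s - 4*I)/(s - 7)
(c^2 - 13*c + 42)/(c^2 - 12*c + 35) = (c - 6)/(c - 5)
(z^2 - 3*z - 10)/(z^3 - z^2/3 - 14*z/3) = 3*(z - 5)/(z*(3*z - 7))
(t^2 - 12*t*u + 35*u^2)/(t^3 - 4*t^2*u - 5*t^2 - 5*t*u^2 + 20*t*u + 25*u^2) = (t - 7*u)/(t^2 + t*u - 5*t - 5*u)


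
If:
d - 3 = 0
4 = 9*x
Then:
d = 3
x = 4/9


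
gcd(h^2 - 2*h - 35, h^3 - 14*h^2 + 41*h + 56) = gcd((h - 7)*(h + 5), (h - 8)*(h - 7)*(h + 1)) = h - 7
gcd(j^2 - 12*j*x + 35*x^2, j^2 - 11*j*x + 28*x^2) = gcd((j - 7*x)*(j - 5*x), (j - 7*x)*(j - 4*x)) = -j + 7*x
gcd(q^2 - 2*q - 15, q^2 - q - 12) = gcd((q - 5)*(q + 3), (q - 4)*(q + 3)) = q + 3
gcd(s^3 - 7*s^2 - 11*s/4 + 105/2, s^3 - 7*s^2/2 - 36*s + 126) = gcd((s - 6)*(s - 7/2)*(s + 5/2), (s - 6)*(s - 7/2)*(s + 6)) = s^2 - 19*s/2 + 21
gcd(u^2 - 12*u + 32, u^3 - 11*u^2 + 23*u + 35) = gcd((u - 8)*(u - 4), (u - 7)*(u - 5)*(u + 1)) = 1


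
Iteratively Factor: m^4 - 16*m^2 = (m - 4)*(m^3 + 4*m^2) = m*(m - 4)*(m^2 + 4*m) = m*(m - 4)*(m + 4)*(m)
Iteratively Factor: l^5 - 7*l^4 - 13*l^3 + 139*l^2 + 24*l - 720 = (l + 3)*(l^4 - 10*l^3 + 17*l^2 + 88*l - 240) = (l - 4)*(l + 3)*(l^3 - 6*l^2 - 7*l + 60) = (l - 4)^2*(l + 3)*(l^2 - 2*l - 15) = (l - 4)^2*(l + 3)^2*(l - 5)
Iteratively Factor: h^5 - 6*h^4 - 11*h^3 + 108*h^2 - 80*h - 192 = (h - 3)*(h^4 - 3*h^3 - 20*h^2 + 48*h + 64) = (h - 3)*(h + 4)*(h^3 - 7*h^2 + 8*h + 16) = (h - 3)*(h + 1)*(h + 4)*(h^2 - 8*h + 16) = (h - 4)*(h - 3)*(h + 1)*(h + 4)*(h - 4)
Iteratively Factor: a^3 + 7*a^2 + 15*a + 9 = (a + 1)*(a^2 + 6*a + 9) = (a + 1)*(a + 3)*(a + 3)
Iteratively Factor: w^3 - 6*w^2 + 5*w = (w - 1)*(w^2 - 5*w) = (w - 5)*(w - 1)*(w)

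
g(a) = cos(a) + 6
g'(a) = -sin(a)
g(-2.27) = 5.36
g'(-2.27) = 0.77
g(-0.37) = 6.93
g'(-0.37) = 0.36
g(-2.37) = 5.28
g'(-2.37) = 0.70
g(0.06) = 7.00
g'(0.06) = -0.06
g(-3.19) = 5.00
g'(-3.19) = -0.05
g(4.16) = 5.48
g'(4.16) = 0.85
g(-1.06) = 6.49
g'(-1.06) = 0.87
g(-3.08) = 5.00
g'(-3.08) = 0.06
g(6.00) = 6.96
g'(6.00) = 0.28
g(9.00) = 5.09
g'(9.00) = -0.41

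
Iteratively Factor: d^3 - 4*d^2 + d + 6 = (d + 1)*(d^2 - 5*d + 6) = (d - 2)*(d + 1)*(d - 3)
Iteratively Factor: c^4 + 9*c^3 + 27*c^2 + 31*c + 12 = (c + 1)*(c^3 + 8*c^2 + 19*c + 12) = (c + 1)*(c + 4)*(c^2 + 4*c + 3) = (c + 1)^2*(c + 4)*(c + 3)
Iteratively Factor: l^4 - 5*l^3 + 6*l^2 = (l)*(l^3 - 5*l^2 + 6*l) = l*(l - 2)*(l^2 - 3*l) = l^2*(l - 2)*(l - 3)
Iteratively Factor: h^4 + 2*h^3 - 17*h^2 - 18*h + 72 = (h + 3)*(h^3 - h^2 - 14*h + 24) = (h - 2)*(h + 3)*(h^2 + h - 12) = (h - 3)*(h - 2)*(h + 3)*(h + 4)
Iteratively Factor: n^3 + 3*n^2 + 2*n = (n)*(n^2 + 3*n + 2) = n*(n + 1)*(n + 2)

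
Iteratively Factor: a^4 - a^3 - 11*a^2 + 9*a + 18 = (a - 3)*(a^3 + 2*a^2 - 5*a - 6) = (a - 3)*(a - 2)*(a^2 + 4*a + 3) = (a - 3)*(a - 2)*(a + 3)*(a + 1)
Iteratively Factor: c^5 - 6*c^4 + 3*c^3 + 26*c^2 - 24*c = (c - 3)*(c^4 - 3*c^3 - 6*c^2 + 8*c) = (c - 4)*(c - 3)*(c^3 + c^2 - 2*c) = (c - 4)*(c - 3)*(c - 1)*(c^2 + 2*c) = (c - 4)*(c - 3)*(c - 1)*(c + 2)*(c)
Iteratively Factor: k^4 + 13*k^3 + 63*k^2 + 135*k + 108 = (k + 3)*(k^3 + 10*k^2 + 33*k + 36) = (k + 3)*(k + 4)*(k^2 + 6*k + 9) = (k + 3)^2*(k + 4)*(k + 3)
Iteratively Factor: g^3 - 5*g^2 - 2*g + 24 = (g - 3)*(g^2 - 2*g - 8) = (g - 4)*(g - 3)*(g + 2)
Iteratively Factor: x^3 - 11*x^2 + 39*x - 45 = (x - 3)*(x^2 - 8*x + 15) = (x - 3)^2*(x - 5)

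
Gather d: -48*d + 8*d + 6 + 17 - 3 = 20 - 40*d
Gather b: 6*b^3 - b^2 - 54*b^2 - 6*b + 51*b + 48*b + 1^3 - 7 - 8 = 6*b^3 - 55*b^2 + 93*b - 14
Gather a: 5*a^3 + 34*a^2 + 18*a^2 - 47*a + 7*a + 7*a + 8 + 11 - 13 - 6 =5*a^3 + 52*a^2 - 33*a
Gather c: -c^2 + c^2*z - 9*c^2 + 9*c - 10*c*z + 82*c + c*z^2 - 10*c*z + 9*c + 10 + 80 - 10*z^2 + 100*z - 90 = c^2*(z - 10) + c*(z^2 - 20*z + 100) - 10*z^2 + 100*z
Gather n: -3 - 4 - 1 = -8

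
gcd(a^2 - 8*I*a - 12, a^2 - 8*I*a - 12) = a^2 - 8*I*a - 12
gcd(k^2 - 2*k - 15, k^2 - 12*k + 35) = k - 5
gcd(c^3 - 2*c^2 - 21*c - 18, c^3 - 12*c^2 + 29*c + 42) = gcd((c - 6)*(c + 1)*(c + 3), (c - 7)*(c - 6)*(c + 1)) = c^2 - 5*c - 6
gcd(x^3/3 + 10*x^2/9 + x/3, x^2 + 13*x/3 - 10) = 1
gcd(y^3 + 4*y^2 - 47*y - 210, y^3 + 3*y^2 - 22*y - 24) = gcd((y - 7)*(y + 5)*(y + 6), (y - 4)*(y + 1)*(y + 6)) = y + 6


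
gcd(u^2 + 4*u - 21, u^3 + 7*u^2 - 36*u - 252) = u + 7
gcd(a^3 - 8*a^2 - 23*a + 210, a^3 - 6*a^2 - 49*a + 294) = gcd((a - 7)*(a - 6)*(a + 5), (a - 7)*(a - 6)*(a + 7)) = a^2 - 13*a + 42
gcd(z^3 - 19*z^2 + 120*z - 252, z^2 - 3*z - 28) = z - 7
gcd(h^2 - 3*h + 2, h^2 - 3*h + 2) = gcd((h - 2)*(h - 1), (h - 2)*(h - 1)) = h^2 - 3*h + 2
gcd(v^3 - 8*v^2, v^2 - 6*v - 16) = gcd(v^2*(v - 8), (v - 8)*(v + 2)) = v - 8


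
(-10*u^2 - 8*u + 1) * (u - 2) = -10*u^3 + 12*u^2 + 17*u - 2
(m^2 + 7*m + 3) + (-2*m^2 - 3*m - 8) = -m^2 + 4*m - 5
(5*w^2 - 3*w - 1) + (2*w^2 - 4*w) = 7*w^2 - 7*w - 1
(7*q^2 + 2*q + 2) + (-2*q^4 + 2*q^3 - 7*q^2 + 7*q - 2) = -2*q^4 + 2*q^3 + 9*q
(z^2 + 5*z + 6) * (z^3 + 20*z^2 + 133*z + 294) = z^5 + 25*z^4 + 239*z^3 + 1079*z^2 + 2268*z + 1764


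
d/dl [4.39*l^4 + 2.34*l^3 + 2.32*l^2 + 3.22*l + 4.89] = 17.56*l^3 + 7.02*l^2 + 4.64*l + 3.22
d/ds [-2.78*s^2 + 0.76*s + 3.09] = 0.76 - 5.56*s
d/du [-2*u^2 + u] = 1 - 4*u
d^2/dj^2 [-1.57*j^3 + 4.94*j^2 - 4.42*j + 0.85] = 9.88 - 9.42*j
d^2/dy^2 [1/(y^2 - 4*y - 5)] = 2*(y^2 - 4*y - 4*(y - 2)^2 - 5)/(-y^2 + 4*y + 5)^3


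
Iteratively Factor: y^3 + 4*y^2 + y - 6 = (y + 3)*(y^2 + y - 2) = (y - 1)*(y + 3)*(y + 2)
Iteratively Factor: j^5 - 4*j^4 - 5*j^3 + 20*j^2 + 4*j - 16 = (j - 4)*(j^4 - 5*j^2 + 4) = (j - 4)*(j + 1)*(j^3 - j^2 - 4*j + 4) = (j - 4)*(j + 1)*(j + 2)*(j^2 - 3*j + 2) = (j - 4)*(j - 2)*(j + 1)*(j + 2)*(j - 1)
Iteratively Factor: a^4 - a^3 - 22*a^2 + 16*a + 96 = (a + 2)*(a^3 - 3*a^2 - 16*a + 48) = (a - 3)*(a + 2)*(a^2 - 16) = (a - 3)*(a + 2)*(a + 4)*(a - 4)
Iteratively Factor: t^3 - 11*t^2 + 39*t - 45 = (t - 5)*(t^2 - 6*t + 9) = (t - 5)*(t - 3)*(t - 3)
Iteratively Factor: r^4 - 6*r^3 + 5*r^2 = (r - 1)*(r^3 - 5*r^2) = (r - 5)*(r - 1)*(r^2) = r*(r - 5)*(r - 1)*(r)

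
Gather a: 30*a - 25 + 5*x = 30*a + 5*x - 25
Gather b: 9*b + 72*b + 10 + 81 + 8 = 81*b + 99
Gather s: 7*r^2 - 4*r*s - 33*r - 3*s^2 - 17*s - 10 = 7*r^2 - 33*r - 3*s^2 + s*(-4*r - 17) - 10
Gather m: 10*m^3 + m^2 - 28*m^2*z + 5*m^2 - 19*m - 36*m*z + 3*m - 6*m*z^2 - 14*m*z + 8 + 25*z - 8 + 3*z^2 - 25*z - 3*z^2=10*m^3 + m^2*(6 - 28*z) + m*(-6*z^2 - 50*z - 16)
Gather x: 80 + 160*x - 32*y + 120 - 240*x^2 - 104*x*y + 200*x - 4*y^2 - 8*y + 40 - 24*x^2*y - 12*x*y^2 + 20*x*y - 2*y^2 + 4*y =x^2*(-24*y - 240) + x*(-12*y^2 - 84*y + 360) - 6*y^2 - 36*y + 240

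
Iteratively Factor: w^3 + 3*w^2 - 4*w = (w)*(w^2 + 3*w - 4) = w*(w - 1)*(w + 4)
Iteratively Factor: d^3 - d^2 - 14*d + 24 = (d - 3)*(d^2 + 2*d - 8) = (d - 3)*(d - 2)*(d + 4)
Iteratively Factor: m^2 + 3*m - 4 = (m + 4)*(m - 1)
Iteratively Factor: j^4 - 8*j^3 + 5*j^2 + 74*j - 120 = (j + 3)*(j^3 - 11*j^2 + 38*j - 40) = (j - 5)*(j + 3)*(j^2 - 6*j + 8) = (j - 5)*(j - 2)*(j + 3)*(j - 4)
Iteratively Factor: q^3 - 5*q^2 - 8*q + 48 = (q + 3)*(q^2 - 8*q + 16) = (q - 4)*(q + 3)*(q - 4)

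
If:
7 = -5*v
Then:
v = -7/5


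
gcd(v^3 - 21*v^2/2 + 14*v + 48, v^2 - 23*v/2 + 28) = v - 8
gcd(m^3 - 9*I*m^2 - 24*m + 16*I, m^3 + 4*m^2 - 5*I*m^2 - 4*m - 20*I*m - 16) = m^2 - 5*I*m - 4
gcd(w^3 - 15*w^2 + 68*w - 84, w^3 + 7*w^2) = 1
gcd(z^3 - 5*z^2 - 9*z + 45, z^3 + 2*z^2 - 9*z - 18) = z^2 - 9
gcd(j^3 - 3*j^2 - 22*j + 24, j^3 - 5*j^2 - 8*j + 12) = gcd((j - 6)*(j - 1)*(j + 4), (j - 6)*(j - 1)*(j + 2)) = j^2 - 7*j + 6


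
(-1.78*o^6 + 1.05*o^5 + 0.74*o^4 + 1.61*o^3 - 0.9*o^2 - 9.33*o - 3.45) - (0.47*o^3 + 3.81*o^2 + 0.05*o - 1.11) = -1.78*o^6 + 1.05*o^5 + 0.74*o^4 + 1.14*o^3 - 4.71*o^2 - 9.38*o - 2.34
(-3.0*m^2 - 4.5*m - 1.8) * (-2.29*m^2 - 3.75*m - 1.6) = 6.87*m^4 + 21.555*m^3 + 25.797*m^2 + 13.95*m + 2.88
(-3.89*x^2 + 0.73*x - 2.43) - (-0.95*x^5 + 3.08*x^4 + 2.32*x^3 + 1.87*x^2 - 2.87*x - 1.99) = 0.95*x^5 - 3.08*x^4 - 2.32*x^3 - 5.76*x^2 + 3.6*x - 0.44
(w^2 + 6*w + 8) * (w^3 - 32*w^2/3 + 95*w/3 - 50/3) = w^5 - 14*w^4/3 - 73*w^3/3 + 88*w^2 + 460*w/3 - 400/3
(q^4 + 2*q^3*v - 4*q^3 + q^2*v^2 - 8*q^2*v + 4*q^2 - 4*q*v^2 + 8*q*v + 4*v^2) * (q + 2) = q^5 + 2*q^4*v - 2*q^4 + q^3*v^2 - 4*q^3*v - 4*q^3 - 2*q^2*v^2 - 8*q^2*v + 8*q^2 - 4*q*v^2 + 16*q*v + 8*v^2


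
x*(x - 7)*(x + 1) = x^3 - 6*x^2 - 7*x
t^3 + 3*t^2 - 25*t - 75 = (t - 5)*(t + 3)*(t + 5)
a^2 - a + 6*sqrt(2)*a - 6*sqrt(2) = (a - 1)*(a + 6*sqrt(2))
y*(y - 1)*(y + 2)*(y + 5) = y^4 + 6*y^3 + 3*y^2 - 10*y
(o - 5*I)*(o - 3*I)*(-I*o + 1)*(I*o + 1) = o^4 - 8*I*o^3 - 14*o^2 - 8*I*o - 15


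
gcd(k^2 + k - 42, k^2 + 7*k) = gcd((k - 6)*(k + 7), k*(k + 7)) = k + 7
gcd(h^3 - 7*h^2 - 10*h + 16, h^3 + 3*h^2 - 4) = h^2 + h - 2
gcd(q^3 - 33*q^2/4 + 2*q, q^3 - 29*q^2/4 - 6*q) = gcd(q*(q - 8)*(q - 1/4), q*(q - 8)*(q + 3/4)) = q^2 - 8*q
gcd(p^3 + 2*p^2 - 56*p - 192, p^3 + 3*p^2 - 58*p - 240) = p^2 - 2*p - 48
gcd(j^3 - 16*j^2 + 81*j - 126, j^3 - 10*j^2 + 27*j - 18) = j^2 - 9*j + 18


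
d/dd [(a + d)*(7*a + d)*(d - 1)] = 7*a^2 + 16*a*d - 8*a + 3*d^2 - 2*d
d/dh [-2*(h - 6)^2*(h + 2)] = 2*(2 - 3*h)*(h - 6)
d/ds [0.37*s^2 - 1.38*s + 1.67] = 0.74*s - 1.38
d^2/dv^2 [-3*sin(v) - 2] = 3*sin(v)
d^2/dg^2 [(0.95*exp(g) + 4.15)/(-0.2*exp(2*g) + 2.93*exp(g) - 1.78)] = (-0.038*exp(4*g) - 1.2207*exp(3*g) + 9.3249*exp(2*g) - 34.672365*exp(g) - 24.65389)*exp(g)/(0.008*exp(6*g) - 0.3516*exp(5*g) + 5.36454*exp(4*g) - 31.412237*exp(3*g) + 47.744406*exp(2*g) - 27.850236*exp(g) + 5.639752)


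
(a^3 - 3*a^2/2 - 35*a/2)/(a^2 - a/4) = 2*(2*a^2 - 3*a - 35)/(4*a - 1)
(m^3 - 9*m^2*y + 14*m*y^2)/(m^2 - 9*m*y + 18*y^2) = m*(m^2 - 9*m*y + 14*y^2)/(m^2 - 9*m*y + 18*y^2)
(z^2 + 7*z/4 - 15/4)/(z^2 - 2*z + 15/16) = 4*(z + 3)/(4*z - 3)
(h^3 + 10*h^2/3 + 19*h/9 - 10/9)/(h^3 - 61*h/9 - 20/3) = (3*h^2 + 5*h - 2)/(3*h^2 - 5*h - 12)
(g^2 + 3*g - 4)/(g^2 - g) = (g + 4)/g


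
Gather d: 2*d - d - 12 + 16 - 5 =d - 1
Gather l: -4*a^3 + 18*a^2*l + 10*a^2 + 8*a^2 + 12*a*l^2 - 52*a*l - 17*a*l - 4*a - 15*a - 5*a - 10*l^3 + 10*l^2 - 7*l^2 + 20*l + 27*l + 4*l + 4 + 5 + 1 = -4*a^3 + 18*a^2 - 24*a - 10*l^3 + l^2*(12*a + 3) + l*(18*a^2 - 69*a + 51) + 10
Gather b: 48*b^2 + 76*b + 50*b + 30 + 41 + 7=48*b^2 + 126*b + 78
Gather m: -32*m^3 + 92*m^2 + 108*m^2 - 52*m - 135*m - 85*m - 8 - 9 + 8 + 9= -32*m^3 + 200*m^2 - 272*m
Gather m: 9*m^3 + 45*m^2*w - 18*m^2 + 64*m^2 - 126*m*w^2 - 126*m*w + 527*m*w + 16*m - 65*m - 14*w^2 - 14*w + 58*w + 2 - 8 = 9*m^3 + m^2*(45*w + 46) + m*(-126*w^2 + 401*w - 49) - 14*w^2 + 44*w - 6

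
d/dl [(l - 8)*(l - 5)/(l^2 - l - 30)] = 2*(6*l^2 - 70*l + 215)/(l^4 - 2*l^3 - 59*l^2 + 60*l + 900)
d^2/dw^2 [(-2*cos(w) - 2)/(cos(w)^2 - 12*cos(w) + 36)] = 2*(187*cos(w)/4 + 14*cos(2*w) + cos(3*w)/4 - 16)/(cos(w) - 6)^4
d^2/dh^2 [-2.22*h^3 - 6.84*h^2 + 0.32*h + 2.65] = -13.32*h - 13.68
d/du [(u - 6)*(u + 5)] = 2*u - 1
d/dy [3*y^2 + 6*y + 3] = 6*y + 6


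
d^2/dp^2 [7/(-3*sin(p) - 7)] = 21*(3*sin(p)^2 - 7*sin(p) - 6)/(3*sin(p) + 7)^3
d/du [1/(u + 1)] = -1/(u + 1)^2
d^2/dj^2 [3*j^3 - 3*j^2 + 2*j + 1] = 18*j - 6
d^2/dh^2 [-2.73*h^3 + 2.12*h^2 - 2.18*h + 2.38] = 4.24 - 16.38*h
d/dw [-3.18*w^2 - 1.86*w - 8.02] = -6.36*w - 1.86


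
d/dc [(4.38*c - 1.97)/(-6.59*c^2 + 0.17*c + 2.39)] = (28.8642*c^2 - 25.9646*c + 10.8031)/(43.4281*c^4 - 2.2406*c^3 - 31.4713*c^2 + 0.8126*c + 5.7121)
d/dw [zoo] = 0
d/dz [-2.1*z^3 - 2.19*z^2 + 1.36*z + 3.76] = -6.3*z^2 - 4.38*z + 1.36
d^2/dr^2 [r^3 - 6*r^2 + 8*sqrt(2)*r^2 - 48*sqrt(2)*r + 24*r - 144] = 6*r - 12 + 16*sqrt(2)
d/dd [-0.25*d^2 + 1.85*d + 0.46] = 1.85 - 0.5*d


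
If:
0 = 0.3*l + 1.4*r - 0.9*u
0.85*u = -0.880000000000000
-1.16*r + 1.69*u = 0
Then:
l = 3.93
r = -1.51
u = -1.04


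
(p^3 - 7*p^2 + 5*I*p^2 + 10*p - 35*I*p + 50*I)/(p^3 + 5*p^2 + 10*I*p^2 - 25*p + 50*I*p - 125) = (p^2 - 7*p + 10)/(p^2 + 5*p*(1 + I) + 25*I)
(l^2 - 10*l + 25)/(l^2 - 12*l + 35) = (l - 5)/(l - 7)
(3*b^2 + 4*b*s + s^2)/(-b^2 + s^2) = (3*b + s)/(-b + s)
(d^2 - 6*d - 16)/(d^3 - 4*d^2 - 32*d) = (d + 2)/(d*(d + 4))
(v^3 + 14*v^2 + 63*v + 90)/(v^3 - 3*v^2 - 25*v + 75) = (v^2 + 9*v + 18)/(v^2 - 8*v + 15)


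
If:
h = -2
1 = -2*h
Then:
No Solution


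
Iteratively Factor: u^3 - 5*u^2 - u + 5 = (u - 5)*(u^2 - 1) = (u - 5)*(u + 1)*(u - 1)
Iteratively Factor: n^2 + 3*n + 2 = (n + 2)*(n + 1)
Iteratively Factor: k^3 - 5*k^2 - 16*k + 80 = (k - 5)*(k^2 - 16) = (k - 5)*(k + 4)*(k - 4)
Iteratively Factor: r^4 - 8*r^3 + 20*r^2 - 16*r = (r)*(r^3 - 8*r^2 + 20*r - 16) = r*(r - 4)*(r^2 - 4*r + 4) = r*(r - 4)*(r - 2)*(r - 2)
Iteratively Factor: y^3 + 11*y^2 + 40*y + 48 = (y + 4)*(y^2 + 7*y + 12) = (y + 3)*(y + 4)*(y + 4)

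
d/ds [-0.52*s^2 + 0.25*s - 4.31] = 0.25 - 1.04*s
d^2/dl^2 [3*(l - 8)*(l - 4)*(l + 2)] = 18*l - 60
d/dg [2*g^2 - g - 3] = 4*g - 1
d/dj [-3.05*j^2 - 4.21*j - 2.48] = -6.1*j - 4.21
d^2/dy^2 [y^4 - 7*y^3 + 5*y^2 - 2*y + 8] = 12*y^2 - 42*y + 10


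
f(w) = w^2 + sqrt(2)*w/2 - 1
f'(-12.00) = -23.29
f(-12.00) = 134.51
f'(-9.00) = -17.29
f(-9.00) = 73.64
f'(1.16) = 3.03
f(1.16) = 1.17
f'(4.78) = 10.27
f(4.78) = 25.23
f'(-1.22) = -1.73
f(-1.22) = -0.37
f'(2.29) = 5.29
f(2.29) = 5.86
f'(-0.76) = -0.81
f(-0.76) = -0.96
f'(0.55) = 1.81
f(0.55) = -0.31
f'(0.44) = 1.59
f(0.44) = -0.50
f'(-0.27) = 0.17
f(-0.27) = -1.12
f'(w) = 2*w + sqrt(2)/2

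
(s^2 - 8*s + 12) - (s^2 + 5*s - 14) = 26 - 13*s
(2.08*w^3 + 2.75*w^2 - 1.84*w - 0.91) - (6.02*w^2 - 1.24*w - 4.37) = 2.08*w^3 - 3.27*w^2 - 0.6*w + 3.46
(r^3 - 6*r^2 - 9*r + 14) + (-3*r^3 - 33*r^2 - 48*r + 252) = -2*r^3 - 39*r^2 - 57*r + 266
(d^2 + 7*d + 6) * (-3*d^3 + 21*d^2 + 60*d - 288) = -3*d^5 + 189*d^3 + 258*d^2 - 1656*d - 1728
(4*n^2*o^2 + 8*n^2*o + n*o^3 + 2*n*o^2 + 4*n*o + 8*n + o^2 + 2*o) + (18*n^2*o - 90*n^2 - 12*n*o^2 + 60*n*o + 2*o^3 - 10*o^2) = 4*n^2*o^2 + 26*n^2*o - 90*n^2 + n*o^3 - 10*n*o^2 + 64*n*o + 8*n + 2*o^3 - 9*o^2 + 2*o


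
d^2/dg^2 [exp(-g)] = exp(-g)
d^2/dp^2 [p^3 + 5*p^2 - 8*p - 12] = 6*p + 10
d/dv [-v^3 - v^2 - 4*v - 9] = -3*v^2 - 2*v - 4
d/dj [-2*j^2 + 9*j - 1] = 9 - 4*j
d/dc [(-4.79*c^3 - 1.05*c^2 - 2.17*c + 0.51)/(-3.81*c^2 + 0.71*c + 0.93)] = (18.2499*c^4 - 6.8018*c^3 - 22.3773*c^2 + 1.9332*c - 2.3802)/(14.5161*c^4 - 5.4102*c^3 - 6.5825*c^2 + 1.3206*c + 0.8649)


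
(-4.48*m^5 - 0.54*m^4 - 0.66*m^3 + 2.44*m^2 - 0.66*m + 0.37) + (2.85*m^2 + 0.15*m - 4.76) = -4.48*m^5 - 0.54*m^4 - 0.66*m^3 + 5.29*m^2 - 0.51*m - 4.39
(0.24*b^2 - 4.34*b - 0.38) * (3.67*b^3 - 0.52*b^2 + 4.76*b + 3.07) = 0.8808*b^5 - 16.0526*b^4 + 2.0046*b^3 - 19.724*b^2 - 15.1326*b - 1.1666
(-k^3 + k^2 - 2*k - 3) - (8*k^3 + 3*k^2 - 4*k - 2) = -9*k^3 - 2*k^2 + 2*k - 1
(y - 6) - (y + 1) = -7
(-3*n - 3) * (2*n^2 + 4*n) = -6*n^3 - 18*n^2 - 12*n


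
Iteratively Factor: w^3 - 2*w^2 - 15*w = (w)*(w^2 - 2*w - 15) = w*(w + 3)*(w - 5)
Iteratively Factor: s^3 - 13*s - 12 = (s - 4)*(s^2 + 4*s + 3) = (s - 4)*(s + 3)*(s + 1)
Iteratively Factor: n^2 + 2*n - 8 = (n + 4)*(n - 2)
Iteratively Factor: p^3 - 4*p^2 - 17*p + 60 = (p - 3)*(p^2 - p - 20) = (p - 5)*(p - 3)*(p + 4)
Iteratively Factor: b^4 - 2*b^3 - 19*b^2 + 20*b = (b - 5)*(b^3 + 3*b^2 - 4*b) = b*(b - 5)*(b^2 + 3*b - 4) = b*(b - 5)*(b + 4)*(b - 1)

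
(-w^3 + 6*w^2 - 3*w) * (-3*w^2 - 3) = 3*w^5 - 18*w^4 + 12*w^3 - 18*w^2 + 9*w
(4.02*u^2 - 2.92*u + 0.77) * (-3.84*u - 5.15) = -15.4368*u^3 - 9.4902*u^2 + 12.0812*u - 3.9655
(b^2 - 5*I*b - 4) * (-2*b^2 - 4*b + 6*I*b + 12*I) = -2*b^4 - 4*b^3 + 16*I*b^3 + 38*b^2 + 32*I*b^2 + 76*b - 24*I*b - 48*I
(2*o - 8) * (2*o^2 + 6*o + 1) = 4*o^3 - 4*o^2 - 46*o - 8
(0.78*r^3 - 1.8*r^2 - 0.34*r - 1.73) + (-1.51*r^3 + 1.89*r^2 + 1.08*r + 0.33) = -0.73*r^3 + 0.0899999999999999*r^2 + 0.74*r - 1.4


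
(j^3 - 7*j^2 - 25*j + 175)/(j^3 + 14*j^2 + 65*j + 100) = (j^2 - 12*j + 35)/(j^2 + 9*j + 20)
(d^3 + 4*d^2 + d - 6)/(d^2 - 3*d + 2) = (d^2 + 5*d + 6)/(d - 2)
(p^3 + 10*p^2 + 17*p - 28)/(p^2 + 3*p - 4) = p + 7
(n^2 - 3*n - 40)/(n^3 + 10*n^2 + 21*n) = (n^2 - 3*n - 40)/(n*(n^2 + 10*n + 21))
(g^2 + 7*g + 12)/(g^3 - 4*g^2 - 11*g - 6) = (g^2 + 7*g + 12)/(g^3 - 4*g^2 - 11*g - 6)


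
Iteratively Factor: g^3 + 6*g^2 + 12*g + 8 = (g + 2)*(g^2 + 4*g + 4) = (g + 2)^2*(g + 2)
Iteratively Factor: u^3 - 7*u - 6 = (u + 1)*(u^2 - u - 6) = (u + 1)*(u + 2)*(u - 3)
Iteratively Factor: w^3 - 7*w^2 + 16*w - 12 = (w - 2)*(w^2 - 5*w + 6) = (w - 3)*(w - 2)*(w - 2)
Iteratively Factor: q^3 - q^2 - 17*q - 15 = (q + 1)*(q^2 - 2*q - 15) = (q - 5)*(q + 1)*(q + 3)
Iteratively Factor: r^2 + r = (r + 1)*(r)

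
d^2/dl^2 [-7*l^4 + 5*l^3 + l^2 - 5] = -84*l^2 + 30*l + 2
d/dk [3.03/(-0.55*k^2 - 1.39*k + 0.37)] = (3.333*k + 4.2117)/(0.55*k^2 + 1.39*k - 0.37)^2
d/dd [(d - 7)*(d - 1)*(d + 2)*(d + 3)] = 4*d^3 - 9*d^2 - 54*d - 13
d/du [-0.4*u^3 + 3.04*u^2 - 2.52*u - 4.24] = -1.2*u^2 + 6.08*u - 2.52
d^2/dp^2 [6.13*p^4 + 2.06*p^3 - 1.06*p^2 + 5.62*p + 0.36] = 73.56*p^2 + 12.36*p - 2.12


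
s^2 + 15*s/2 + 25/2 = (s + 5/2)*(s + 5)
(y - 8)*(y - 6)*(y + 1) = y^3 - 13*y^2 + 34*y + 48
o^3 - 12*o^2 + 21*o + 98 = (o - 7)^2*(o + 2)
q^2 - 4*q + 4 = (q - 2)^2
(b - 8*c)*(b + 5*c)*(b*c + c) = b^3*c - 3*b^2*c^2 + b^2*c - 40*b*c^3 - 3*b*c^2 - 40*c^3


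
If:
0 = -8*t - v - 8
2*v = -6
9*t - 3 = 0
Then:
No Solution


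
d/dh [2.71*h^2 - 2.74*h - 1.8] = 5.42*h - 2.74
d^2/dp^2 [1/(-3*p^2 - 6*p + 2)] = 6*(3*p^2 + 6*p - 12*(p + 1)^2 - 2)/(3*p^2 + 6*p - 2)^3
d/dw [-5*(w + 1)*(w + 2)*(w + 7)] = -15*w^2 - 100*w - 115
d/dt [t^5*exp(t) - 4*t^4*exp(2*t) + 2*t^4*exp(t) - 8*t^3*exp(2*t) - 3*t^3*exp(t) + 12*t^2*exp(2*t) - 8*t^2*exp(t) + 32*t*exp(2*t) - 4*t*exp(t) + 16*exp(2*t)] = (t^5 - 8*t^4*exp(t) + 7*t^4 - 32*t^3*exp(t) + 5*t^3 - 17*t^2 + 88*t*exp(t) - 20*t + 64*exp(t) - 4)*exp(t)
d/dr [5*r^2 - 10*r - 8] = 10*r - 10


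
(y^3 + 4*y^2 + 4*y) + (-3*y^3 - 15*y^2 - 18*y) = -2*y^3 - 11*y^2 - 14*y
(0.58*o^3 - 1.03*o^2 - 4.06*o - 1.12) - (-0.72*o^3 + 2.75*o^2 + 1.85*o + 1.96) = 1.3*o^3 - 3.78*o^2 - 5.91*o - 3.08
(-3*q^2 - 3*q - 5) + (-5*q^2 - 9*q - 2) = -8*q^2 - 12*q - 7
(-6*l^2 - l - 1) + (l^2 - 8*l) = -5*l^2 - 9*l - 1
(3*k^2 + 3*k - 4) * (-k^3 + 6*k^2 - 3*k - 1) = -3*k^5 + 15*k^4 + 13*k^3 - 36*k^2 + 9*k + 4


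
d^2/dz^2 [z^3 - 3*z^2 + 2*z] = 6*z - 6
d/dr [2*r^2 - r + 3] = 4*r - 1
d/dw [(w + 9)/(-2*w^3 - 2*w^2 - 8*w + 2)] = (-w^3 - w^2 - 4*w + (w + 9)*(3*w^2 + 2*w + 4) + 1)/(2*(w^3 + w^2 + 4*w - 1)^2)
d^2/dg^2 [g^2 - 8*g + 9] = 2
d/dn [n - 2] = 1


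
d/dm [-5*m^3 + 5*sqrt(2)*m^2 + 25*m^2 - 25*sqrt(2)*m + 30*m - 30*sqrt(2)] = -15*m^2 + 10*sqrt(2)*m + 50*m - 25*sqrt(2) + 30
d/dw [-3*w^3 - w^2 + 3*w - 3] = -9*w^2 - 2*w + 3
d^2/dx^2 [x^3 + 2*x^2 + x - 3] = 6*x + 4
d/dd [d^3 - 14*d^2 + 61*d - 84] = 3*d^2 - 28*d + 61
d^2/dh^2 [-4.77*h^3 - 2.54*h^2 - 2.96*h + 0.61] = -28.62*h - 5.08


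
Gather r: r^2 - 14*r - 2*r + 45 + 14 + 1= r^2 - 16*r + 60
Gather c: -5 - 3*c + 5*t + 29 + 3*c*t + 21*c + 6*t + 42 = c*(3*t + 18) + 11*t + 66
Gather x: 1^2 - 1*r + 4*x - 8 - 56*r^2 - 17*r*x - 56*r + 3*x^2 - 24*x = -56*r^2 - 57*r + 3*x^2 + x*(-17*r - 20) - 7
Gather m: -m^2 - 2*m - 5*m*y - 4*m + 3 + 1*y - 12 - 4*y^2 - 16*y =-m^2 + m*(-5*y - 6) - 4*y^2 - 15*y - 9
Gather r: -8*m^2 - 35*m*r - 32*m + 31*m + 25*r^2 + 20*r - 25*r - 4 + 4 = -8*m^2 - m + 25*r^2 + r*(-35*m - 5)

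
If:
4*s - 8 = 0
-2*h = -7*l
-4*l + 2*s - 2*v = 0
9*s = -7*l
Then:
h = -9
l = -18/7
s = 2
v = 50/7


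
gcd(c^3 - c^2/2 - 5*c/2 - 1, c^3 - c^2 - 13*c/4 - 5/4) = c^2 + 3*c/2 + 1/2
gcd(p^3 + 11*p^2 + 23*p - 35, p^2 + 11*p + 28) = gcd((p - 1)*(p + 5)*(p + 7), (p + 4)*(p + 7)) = p + 7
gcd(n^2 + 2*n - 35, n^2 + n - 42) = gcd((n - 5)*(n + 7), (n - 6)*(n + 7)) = n + 7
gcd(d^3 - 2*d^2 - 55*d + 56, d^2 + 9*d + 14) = d + 7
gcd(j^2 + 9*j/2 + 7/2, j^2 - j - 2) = j + 1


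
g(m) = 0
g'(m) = 0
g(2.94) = 0.00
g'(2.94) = 0.00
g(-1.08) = 0.00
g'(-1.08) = 0.00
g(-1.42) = 0.00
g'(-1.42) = 0.00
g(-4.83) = 0.00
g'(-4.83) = 0.00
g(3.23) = 0.00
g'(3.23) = 0.00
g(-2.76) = 0.00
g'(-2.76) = 0.00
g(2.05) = 0.00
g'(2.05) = 0.00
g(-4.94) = 0.00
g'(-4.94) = 0.00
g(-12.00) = 0.00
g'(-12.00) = 0.00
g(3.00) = 0.00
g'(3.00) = 0.00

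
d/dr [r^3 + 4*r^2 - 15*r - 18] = 3*r^2 + 8*r - 15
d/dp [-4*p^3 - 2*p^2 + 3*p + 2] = -12*p^2 - 4*p + 3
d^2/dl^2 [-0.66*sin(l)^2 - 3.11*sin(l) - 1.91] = 3.11*sin(l) - 1.32*cos(2*l)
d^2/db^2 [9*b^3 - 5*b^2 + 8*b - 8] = 54*b - 10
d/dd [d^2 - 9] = 2*d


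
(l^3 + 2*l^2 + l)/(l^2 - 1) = l*(l + 1)/(l - 1)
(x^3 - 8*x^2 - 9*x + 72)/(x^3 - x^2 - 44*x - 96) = (x - 3)/(x + 4)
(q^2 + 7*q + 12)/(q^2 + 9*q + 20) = (q + 3)/(q + 5)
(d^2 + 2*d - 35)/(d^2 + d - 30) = (d + 7)/(d + 6)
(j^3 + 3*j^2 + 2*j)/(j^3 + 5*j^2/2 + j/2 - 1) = 2*j/(2*j - 1)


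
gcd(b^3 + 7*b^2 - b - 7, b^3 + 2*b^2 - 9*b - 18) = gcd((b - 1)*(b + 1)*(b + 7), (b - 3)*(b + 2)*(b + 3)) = 1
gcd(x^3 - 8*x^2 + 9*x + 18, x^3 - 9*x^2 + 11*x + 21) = x^2 - 2*x - 3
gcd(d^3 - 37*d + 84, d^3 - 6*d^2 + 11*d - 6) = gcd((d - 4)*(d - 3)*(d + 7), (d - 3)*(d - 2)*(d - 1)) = d - 3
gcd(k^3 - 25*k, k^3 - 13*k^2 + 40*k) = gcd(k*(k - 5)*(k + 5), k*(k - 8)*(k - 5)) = k^2 - 5*k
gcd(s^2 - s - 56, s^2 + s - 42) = s + 7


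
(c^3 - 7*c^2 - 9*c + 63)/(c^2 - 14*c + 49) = (c^2 - 9)/(c - 7)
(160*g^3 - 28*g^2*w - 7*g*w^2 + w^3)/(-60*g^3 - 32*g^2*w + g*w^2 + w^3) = (32*g^2 - 12*g*w + w^2)/(-12*g^2 - 4*g*w + w^2)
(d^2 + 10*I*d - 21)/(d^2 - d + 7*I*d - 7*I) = (d + 3*I)/(d - 1)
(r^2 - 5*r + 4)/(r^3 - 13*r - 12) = (r - 1)/(r^2 + 4*r + 3)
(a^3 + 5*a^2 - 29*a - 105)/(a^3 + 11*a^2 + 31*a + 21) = (a - 5)/(a + 1)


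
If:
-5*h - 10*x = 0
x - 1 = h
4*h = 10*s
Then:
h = -2/3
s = -4/15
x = 1/3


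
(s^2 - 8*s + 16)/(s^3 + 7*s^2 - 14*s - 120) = (s - 4)/(s^2 + 11*s + 30)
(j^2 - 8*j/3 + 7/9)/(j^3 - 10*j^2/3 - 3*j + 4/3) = (j - 7/3)/(j^2 - 3*j - 4)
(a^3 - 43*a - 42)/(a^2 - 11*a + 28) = (a^2 + 7*a + 6)/(a - 4)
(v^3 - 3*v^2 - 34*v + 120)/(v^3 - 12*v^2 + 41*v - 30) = (v^2 + 2*v - 24)/(v^2 - 7*v + 6)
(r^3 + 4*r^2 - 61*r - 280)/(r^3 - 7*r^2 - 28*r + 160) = (r + 7)/(r - 4)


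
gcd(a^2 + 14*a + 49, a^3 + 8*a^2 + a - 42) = a + 7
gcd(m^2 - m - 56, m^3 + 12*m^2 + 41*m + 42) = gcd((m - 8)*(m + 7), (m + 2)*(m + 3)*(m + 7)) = m + 7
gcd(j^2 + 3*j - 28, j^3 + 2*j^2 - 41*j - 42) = j + 7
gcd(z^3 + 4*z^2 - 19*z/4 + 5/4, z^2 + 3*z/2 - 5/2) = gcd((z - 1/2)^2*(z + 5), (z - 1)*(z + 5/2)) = 1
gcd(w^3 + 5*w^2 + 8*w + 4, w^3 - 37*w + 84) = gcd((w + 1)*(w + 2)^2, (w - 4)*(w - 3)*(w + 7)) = 1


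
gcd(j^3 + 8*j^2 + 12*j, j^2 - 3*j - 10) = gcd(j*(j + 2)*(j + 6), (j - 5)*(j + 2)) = j + 2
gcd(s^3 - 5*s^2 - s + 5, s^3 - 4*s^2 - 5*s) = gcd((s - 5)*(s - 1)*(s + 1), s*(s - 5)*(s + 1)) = s^2 - 4*s - 5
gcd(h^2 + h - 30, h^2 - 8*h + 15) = h - 5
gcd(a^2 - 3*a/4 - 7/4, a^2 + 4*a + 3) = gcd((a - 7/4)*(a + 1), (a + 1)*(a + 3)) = a + 1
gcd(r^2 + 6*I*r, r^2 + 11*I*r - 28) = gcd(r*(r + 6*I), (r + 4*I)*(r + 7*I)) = 1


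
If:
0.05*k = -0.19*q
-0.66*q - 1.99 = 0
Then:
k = 11.46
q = -3.02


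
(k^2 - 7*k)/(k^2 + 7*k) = (k - 7)/(k + 7)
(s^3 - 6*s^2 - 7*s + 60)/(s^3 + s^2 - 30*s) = (s^2 - s - 12)/(s*(s + 6))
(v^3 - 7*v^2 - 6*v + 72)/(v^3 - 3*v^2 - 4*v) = (v^2 - 3*v - 18)/(v*(v + 1))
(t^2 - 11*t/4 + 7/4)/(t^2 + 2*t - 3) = (t - 7/4)/(t + 3)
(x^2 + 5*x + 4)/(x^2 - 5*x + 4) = (x^2 + 5*x + 4)/(x^2 - 5*x + 4)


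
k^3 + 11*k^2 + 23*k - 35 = (k - 1)*(k + 5)*(k + 7)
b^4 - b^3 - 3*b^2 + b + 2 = (b - 2)*(b - 1)*(b + 1)^2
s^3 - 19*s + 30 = (s - 3)*(s - 2)*(s + 5)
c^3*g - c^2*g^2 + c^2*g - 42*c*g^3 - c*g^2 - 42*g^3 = (c - 7*g)*(c + 6*g)*(c*g + g)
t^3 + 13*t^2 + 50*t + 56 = (t + 2)*(t + 4)*(t + 7)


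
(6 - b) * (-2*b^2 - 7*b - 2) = 2*b^3 - 5*b^2 - 40*b - 12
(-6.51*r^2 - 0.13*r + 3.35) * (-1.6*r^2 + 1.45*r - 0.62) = 10.416*r^4 - 9.2315*r^3 - 1.5123*r^2 + 4.9381*r - 2.077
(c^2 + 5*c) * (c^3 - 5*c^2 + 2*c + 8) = c^5 - 23*c^3 + 18*c^2 + 40*c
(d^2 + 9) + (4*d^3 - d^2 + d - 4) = 4*d^3 + d + 5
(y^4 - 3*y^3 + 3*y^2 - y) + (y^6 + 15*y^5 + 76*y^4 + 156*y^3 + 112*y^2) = y^6 + 15*y^5 + 77*y^4 + 153*y^3 + 115*y^2 - y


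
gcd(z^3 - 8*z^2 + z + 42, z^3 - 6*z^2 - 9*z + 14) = z^2 - 5*z - 14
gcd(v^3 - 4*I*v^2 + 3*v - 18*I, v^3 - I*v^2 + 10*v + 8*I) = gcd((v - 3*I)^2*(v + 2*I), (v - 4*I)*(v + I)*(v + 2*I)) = v + 2*I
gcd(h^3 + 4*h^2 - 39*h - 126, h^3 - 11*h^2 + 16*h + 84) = h - 6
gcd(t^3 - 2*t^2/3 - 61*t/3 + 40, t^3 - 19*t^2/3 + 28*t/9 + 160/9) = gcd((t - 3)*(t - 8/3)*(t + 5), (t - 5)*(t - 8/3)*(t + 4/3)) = t - 8/3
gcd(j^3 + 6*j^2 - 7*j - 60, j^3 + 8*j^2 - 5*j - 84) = j^2 + j - 12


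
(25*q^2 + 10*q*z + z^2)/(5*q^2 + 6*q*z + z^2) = (5*q + z)/(q + z)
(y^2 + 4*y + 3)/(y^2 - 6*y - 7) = (y + 3)/(y - 7)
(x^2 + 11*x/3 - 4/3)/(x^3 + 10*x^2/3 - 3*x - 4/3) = (3*x - 1)/(3*x^2 - 2*x - 1)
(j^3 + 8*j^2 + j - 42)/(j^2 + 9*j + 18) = (j^2 + 5*j - 14)/(j + 6)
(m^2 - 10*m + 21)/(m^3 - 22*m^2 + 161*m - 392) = (m - 3)/(m^2 - 15*m + 56)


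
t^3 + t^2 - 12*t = t*(t - 3)*(t + 4)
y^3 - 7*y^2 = y^2*(y - 7)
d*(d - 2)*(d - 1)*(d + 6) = d^4 + 3*d^3 - 16*d^2 + 12*d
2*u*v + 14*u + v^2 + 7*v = (2*u + v)*(v + 7)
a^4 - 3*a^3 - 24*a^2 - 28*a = a*(a - 7)*(a + 2)^2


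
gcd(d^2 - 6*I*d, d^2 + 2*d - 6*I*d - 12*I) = d - 6*I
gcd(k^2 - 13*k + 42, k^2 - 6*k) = k - 6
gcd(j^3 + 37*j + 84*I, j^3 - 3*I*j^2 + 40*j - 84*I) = j - 7*I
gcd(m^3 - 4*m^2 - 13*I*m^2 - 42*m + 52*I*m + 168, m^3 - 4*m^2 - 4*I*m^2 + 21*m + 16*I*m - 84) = m^2 + m*(-4 - 7*I) + 28*I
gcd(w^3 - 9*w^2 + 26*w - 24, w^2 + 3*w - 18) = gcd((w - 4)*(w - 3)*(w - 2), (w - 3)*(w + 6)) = w - 3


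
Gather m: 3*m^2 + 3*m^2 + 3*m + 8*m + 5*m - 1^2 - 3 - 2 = 6*m^2 + 16*m - 6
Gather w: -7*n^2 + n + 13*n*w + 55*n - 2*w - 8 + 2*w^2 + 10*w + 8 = -7*n^2 + 56*n + 2*w^2 + w*(13*n + 8)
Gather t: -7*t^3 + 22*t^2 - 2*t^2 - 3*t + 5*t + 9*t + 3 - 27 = -7*t^3 + 20*t^2 + 11*t - 24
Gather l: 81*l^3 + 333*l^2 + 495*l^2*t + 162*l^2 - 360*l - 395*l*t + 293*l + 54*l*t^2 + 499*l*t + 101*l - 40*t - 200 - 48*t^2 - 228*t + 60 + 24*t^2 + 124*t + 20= 81*l^3 + l^2*(495*t + 495) + l*(54*t^2 + 104*t + 34) - 24*t^2 - 144*t - 120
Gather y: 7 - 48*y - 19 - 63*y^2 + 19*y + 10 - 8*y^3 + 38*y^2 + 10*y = -8*y^3 - 25*y^2 - 19*y - 2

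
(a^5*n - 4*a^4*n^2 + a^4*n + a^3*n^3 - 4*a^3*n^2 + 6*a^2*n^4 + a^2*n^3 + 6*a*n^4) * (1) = a^5*n - 4*a^4*n^2 + a^4*n + a^3*n^3 - 4*a^3*n^2 + 6*a^2*n^4 + a^2*n^3 + 6*a*n^4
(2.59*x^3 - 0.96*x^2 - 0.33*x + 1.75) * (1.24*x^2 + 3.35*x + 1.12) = 3.2116*x^5 + 7.4861*x^4 - 0.7244*x^3 - 0.0107000000000004*x^2 + 5.4929*x + 1.96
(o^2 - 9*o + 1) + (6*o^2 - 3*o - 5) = 7*o^2 - 12*o - 4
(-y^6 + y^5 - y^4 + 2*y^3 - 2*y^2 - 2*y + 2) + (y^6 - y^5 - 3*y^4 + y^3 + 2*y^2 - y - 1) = -4*y^4 + 3*y^3 - 3*y + 1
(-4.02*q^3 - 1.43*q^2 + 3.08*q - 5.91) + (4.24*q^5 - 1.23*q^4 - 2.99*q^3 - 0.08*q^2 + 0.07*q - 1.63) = 4.24*q^5 - 1.23*q^4 - 7.01*q^3 - 1.51*q^2 + 3.15*q - 7.54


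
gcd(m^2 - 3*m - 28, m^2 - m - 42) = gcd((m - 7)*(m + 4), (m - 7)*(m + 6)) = m - 7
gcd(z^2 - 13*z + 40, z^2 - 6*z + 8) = 1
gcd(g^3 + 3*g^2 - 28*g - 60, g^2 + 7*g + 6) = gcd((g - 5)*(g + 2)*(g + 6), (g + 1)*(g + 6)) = g + 6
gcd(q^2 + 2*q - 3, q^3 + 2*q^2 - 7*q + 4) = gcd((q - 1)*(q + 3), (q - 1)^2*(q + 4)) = q - 1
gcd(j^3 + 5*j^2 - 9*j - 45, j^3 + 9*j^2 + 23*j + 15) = j^2 + 8*j + 15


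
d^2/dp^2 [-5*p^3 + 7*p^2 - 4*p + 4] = 14 - 30*p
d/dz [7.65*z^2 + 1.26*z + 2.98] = 15.3*z + 1.26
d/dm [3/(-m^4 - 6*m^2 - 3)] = 12*m*(m^2 + 3)/(m^4 + 6*m^2 + 3)^2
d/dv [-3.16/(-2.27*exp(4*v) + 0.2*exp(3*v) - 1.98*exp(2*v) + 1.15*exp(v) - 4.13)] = (-28.6928*exp(3*v) + 1.896*exp(2*v) - 12.5136*exp(v) + 3.634)*exp(v)/(2.27*exp(4*v) - 0.2*exp(3*v) + 1.98*exp(2*v) - 1.15*exp(v) + 4.13)^2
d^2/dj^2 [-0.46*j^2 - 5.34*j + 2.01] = -0.920000000000000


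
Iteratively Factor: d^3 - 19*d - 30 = (d + 2)*(d^2 - 2*d - 15) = (d + 2)*(d + 3)*(d - 5)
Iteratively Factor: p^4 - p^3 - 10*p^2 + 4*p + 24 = (p + 2)*(p^3 - 3*p^2 - 4*p + 12) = (p - 2)*(p + 2)*(p^2 - p - 6) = (p - 3)*(p - 2)*(p + 2)*(p + 2)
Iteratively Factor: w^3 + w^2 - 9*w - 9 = (w - 3)*(w^2 + 4*w + 3) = (w - 3)*(w + 1)*(w + 3)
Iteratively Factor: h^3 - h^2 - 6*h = (h - 3)*(h^2 + 2*h) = h*(h - 3)*(h + 2)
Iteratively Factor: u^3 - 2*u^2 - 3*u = (u)*(u^2 - 2*u - 3) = u*(u - 3)*(u + 1)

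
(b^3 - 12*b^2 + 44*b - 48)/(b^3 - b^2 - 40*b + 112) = (b^2 - 8*b + 12)/(b^2 + 3*b - 28)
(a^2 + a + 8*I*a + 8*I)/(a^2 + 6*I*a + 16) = (a + 1)/(a - 2*I)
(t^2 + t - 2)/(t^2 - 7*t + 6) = (t + 2)/(t - 6)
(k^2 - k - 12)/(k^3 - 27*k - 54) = (k - 4)/(k^2 - 3*k - 18)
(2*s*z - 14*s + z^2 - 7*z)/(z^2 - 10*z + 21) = (2*s + z)/(z - 3)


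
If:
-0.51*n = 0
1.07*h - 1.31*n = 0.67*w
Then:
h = 0.626168224299065*w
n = 0.00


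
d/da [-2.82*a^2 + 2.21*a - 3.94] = 2.21 - 5.64*a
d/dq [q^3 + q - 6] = 3*q^2 + 1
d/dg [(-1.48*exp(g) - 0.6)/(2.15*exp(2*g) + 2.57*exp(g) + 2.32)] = (3.182*exp(2*g) + 2.58*exp(g) - 1.8916)*exp(g)/(4.6225*exp(4*g) + 11.051*exp(3*g) + 16.5809*exp(2*g) + 11.9248*exp(g) + 5.3824)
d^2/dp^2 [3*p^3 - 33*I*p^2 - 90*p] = 18*p - 66*I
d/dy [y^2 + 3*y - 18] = 2*y + 3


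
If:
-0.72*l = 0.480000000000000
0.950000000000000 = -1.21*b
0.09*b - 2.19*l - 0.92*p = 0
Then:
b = -0.79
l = -0.67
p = 1.51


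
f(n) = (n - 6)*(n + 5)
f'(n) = 2*n - 1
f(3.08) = -23.59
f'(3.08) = 5.16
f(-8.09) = 43.54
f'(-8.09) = -17.18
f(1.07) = -29.93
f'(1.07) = 1.14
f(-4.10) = -9.09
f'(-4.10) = -9.20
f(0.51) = -30.25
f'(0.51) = 0.02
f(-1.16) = -27.49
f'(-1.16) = -3.32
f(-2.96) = -18.28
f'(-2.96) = -6.92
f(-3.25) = -16.19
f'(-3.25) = -7.50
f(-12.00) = 126.00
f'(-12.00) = -25.00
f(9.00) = 42.00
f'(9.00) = 17.00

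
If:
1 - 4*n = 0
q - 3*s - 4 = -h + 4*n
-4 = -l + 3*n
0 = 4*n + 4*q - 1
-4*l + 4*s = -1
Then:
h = 37/2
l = 19/4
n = 1/4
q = 0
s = 9/2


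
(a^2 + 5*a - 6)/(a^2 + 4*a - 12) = (a - 1)/(a - 2)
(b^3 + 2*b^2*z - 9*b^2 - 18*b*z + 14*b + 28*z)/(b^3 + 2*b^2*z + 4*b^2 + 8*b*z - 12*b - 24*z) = (b - 7)/(b + 6)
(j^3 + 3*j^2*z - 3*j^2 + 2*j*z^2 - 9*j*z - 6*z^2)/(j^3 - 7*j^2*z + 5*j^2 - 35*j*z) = (j^3 + 3*j^2*z - 3*j^2 + 2*j*z^2 - 9*j*z - 6*z^2)/(j*(j^2 - 7*j*z + 5*j - 35*z))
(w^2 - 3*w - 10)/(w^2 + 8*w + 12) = (w - 5)/(w + 6)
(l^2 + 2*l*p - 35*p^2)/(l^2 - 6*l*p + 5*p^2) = (-l - 7*p)/(-l + p)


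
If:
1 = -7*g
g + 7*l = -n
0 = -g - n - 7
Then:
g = -1/7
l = 1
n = -48/7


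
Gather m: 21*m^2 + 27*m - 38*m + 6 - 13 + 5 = 21*m^2 - 11*m - 2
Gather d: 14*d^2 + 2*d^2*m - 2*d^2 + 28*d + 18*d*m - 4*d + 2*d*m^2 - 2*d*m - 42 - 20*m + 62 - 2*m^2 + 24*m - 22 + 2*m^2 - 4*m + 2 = d^2*(2*m + 12) + d*(2*m^2 + 16*m + 24)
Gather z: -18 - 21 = -39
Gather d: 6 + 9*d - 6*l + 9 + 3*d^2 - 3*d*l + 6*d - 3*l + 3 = 3*d^2 + d*(15 - 3*l) - 9*l + 18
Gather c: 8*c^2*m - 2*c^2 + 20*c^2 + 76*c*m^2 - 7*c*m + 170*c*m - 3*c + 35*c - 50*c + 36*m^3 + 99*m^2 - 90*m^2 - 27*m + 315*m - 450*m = c^2*(8*m + 18) + c*(76*m^2 + 163*m - 18) + 36*m^3 + 9*m^2 - 162*m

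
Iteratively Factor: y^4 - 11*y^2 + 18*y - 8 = (y - 2)*(y^3 + 2*y^2 - 7*y + 4) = (y - 2)*(y - 1)*(y^2 + 3*y - 4) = (y - 2)*(y - 1)*(y + 4)*(y - 1)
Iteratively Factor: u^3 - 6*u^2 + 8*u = (u)*(u^2 - 6*u + 8) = u*(u - 4)*(u - 2)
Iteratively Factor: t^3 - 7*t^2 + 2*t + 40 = (t - 4)*(t^2 - 3*t - 10) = (t - 4)*(t + 2)*(t - 5)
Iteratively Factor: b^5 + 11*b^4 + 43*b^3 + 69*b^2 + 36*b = (b)*(b^4 + 11*b^3 + 43*b^2 + 69*b + 36) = b*(b + 4)*(b^3 + 7*b^2 + 15*b + 9) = b*(b + 3)*(b + 4)*(b^2 + 4*b + 3) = b*(b + 1)*(b + 3)*(b + 4)*(b + 3)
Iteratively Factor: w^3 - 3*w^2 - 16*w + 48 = (w + 4)*(w^2 - 7*w + 12) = (w - 4)*(w + 4)*(w - 3)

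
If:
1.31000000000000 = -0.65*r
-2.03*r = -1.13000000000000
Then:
No Solution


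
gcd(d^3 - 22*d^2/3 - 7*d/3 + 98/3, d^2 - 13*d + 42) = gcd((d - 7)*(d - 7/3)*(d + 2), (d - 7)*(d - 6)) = d - 7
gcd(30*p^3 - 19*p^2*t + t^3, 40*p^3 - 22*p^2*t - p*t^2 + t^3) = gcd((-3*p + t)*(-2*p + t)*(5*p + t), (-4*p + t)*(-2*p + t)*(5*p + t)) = 10*p^2 - 3*p*t - t^2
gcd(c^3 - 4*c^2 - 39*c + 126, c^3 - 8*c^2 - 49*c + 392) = c - 7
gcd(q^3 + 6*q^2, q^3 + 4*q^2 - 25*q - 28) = 1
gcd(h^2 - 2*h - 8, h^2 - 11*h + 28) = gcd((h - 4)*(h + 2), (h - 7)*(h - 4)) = h - 4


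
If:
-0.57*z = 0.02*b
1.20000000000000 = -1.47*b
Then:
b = -0.82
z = 0.03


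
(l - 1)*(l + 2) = l^2 + l - 2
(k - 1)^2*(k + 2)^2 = k^4 + 2*k^3 - 3*k^2 - 4*k + 4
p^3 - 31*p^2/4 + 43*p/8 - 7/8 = (p - 7)*(p - 1/2)*(p - 1/4)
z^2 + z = z*(z + 1)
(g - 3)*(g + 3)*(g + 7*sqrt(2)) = g^3 + 7*sqrt(2)*g^2 - 9*g - 63*sqrt(2)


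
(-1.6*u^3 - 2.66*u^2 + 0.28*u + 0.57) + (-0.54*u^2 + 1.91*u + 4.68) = -1.6*u^3 - 3.2*u^2 + 2.19*u + 5.25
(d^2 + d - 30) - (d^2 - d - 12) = 2*d - 18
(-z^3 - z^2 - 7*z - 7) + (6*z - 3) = -z^3 - z^2 - z - 10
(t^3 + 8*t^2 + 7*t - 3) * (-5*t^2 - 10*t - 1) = -5*t^5 - 50*t^4 - 116*t^3 - 63*t^2 + 23*t + 3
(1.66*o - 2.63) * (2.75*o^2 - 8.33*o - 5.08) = 4.565*o^3 - 21.0603*o^2 + 13.4751*o + 13.3604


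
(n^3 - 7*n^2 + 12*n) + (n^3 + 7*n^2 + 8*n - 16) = 2*n^3 + 20*n - 16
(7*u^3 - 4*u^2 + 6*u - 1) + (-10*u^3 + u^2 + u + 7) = -3*u^3 - 3*u^2 + 7*u + 6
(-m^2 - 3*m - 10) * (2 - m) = m^3 + m^2 + 4*m - 20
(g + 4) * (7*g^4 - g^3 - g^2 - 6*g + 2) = 7*g^5 + 27*g^4 - 5*g^3 - 10*g^2 - 22*g + 8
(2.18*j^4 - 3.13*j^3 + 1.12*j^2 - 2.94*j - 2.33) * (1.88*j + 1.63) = 4.0984*j^5 - 2.331*j^4 - 2.9963*j^3 - 3.7016*j^2 - 9.1726*j - 3.7979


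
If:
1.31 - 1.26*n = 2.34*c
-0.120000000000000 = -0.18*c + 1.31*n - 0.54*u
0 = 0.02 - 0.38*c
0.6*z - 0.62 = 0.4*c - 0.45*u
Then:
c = 0.05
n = 0.94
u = 2.49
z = -0.80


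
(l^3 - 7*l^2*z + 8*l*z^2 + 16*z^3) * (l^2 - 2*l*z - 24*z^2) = l^5 - 9*l^4*z - 2*l^3*z^2 + 168*l^2*z^3 - 224*l*z^4 - 384*z^5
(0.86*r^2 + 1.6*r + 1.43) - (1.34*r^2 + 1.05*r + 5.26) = -0.48*r^2 + 0.55*r - 3.83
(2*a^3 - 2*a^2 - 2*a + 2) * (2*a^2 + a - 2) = 4*a^5 - 2*a^4 - 10*a^3 + 6*a^2 + 6*a - 4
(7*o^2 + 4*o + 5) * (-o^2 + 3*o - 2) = -7*o^4 + 17*o^3 - 7*o^2 + 7*o - 10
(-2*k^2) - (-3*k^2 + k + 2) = k^2 - k - 2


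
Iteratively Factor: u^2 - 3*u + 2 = (u - 2)*(u - 1)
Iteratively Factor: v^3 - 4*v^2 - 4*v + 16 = (v - 2)*(v^2 - 2*v - 8) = (v - 4)*(v - 2)*(v + 2)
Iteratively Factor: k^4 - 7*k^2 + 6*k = (k)*(k^3 - 7*k + 6) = k*(k - 2)*(k^2 + 2*k - 3) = k*(k - 2)*(k + 3)*(k - 1)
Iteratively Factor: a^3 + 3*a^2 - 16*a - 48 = (a + 4)*(a^2 - a - 12) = (a + 3)*(a + 4)*(a - 4)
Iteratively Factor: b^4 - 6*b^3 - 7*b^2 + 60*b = (b + 3)*(b^3 - 9*b^2 + 20*b) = (b - 5)*(b + 3)*(b^2 - 4*b) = (b - 5)*(b - 4)*(b + 3)*(b)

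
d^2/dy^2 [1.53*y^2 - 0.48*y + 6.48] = 3.06000000000000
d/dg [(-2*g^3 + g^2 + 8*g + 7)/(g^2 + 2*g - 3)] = 2*(-g^4 - 4*g^3 + 6*g^2 - 10*g - 19)/(g^4 + 4*g^3 - 2*g^2 - 12*g + 9)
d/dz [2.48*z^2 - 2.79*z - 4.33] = 4.96*z - 2.79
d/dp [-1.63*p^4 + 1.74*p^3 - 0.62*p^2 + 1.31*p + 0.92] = -6.52*p^3 + 5.22*p^2 - 1.24*p + 1.31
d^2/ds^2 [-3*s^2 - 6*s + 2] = -6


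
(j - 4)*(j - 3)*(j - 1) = j^3 - 8*j^2 + 19*j - 12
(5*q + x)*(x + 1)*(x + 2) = 5*q*x^2 + 15*q*x + 10*q + x^3 + 3*x^2 + 2*x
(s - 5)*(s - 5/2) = s^2 - 15*s/2 + 25/2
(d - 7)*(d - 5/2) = d^2 - 19*d/2 + 35/2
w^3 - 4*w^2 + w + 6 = (w - 3)*(w - 2)*(w + 1)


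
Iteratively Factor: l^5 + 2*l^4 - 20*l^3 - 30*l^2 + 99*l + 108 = (l + 3)*(l^4 - l^3 - 17*l^2 + 21*l + 36) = (l + 1)*(l + 3)*(l^3 - 2*l^2 - 15*l + 36) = (l - 3)*(l + 1)*(l + 3)*(l^2 + l - 12) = (l - 3)*(l + 1)*(l + 3)*(l + 4)*(l - 3)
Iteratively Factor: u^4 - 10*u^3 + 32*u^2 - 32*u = (u - 2)*(u^3 - 8*u^2 + 16*u) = u*(u - 2)*(u^2 - 8*u + 16) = u*(u - 4)*(u - 2)*(u - 4)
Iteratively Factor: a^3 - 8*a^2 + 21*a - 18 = (a - 3)*(a^2 - 5*a + 6) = (a - 3)^2*(a - 2)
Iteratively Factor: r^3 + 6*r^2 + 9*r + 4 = (r + 1)*(r^2 + 5*r + 4) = (r + 1)*(r + 4)*(r + 1)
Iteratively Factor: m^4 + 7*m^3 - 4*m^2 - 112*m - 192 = (m - 4)*(m^3 + 11*m^2 + 40*m + 48) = (m - 4)*(m + 4)*(m^2 + 7*m + 12) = (m - 4)*(m + 4)^2*(m + 3)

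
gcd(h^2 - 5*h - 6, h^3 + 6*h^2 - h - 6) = h + 1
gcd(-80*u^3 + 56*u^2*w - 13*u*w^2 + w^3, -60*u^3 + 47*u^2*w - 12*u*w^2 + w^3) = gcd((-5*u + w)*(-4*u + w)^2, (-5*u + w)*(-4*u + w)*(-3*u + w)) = 20*u^2 - 9*u*w + w^2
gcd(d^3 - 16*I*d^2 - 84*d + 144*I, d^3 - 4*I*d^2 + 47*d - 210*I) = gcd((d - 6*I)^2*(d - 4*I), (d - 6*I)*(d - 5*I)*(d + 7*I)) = d - 6*I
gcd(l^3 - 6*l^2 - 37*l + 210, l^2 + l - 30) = l^2 + l - 30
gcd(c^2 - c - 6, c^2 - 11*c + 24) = c - 3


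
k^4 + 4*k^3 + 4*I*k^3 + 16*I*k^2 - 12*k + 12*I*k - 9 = (k + 1)*(k + 3)*(k + I)*(k + 3*I)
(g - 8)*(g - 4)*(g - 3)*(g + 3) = g^4 - 12*g^3 + 23*g^2 + 108*g - 288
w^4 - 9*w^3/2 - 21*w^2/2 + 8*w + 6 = (w - 6)*(w - 1)*(w + 1/2)*(w + 2)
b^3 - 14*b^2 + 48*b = b*(b - 8)*(b - 6)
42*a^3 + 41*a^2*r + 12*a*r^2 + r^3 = (2*a + r)*(3*a + r)*(7*a + r)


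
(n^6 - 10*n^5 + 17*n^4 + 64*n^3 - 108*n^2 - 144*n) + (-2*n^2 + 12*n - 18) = n^6 - 10*n^5 + 17*n^4 + 64*n^3 - 110*n^2 - 132*n - 18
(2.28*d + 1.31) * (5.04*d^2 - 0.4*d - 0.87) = 11.4912*d^3 + 5.6904*d^2 - 2.5076*d - 1.1397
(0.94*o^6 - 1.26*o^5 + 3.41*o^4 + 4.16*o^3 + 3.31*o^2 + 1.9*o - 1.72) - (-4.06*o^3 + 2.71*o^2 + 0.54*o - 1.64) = 0.94*o^6 - 1.26*o^5 + 3.41*o^4 + 8.22*o^3 + 0.6*o^2 + 1.36*o - 0.0800000000000001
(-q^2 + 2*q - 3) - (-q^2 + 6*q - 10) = 7 - 4*q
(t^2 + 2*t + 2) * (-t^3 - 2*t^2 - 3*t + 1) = -t^5 - 4*t^4 - 9*t^3 - 9*t^2 - 4*t + 2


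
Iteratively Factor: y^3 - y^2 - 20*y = (y + 4)*(y^2 - 5*y) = (y - 5)*(y + 4)*(y)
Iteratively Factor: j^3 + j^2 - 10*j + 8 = (j - 2)*(j^2 + 3*j - 4) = (j - 2)*(j - 1)*(j + 4)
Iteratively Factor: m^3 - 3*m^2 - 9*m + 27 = (m - 3)*(m^2 - 9) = (m - 3)*(m + 3)*(m - 3)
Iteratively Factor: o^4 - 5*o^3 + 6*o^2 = (o - 3)*(o^3 - 2*o^2) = (o - 3)*(o - 2)*(o^2) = o*(o - 3)*(o - 2)*(o)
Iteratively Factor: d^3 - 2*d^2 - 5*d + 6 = (d - 1)*(d^2 - d - 6) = (d - 3)*(d - 1)*(d + 2)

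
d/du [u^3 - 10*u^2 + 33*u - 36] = 3*u^2 - 20*u + 33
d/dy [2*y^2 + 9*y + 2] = 4*y + 9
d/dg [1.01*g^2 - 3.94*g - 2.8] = 2.02*g - 3.94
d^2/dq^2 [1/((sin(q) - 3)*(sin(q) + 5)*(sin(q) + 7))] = (-9*sin(q)^6 - 99*sin(q)^5 - 310*sin(q)^4 - 774*sin(q)^3 - 3301*sin(q)^2 + 681*sin(q) + 1892)/((sin(q) - 3)^3*(sin(q) + 5)^3*(sin(q) + 7)^3)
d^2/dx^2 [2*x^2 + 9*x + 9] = 4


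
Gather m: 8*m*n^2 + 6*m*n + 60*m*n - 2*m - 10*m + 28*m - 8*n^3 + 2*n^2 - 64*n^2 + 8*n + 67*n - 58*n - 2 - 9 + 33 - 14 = m*(8*n^2 + 66*n + 16) - 8*n^3 - 62*n^2 + 17*n + 8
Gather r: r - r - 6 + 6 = 0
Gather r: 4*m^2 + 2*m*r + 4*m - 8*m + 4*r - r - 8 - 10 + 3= 4*m^2 - 4*m + r*(2*m + 3) - 15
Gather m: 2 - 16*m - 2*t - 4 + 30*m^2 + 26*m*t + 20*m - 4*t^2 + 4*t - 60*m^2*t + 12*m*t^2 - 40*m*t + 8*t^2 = m^2*(30 - 60*t) + m*(12*t^2 - 14*t + 4) + 4*t^2 + 2*t - 2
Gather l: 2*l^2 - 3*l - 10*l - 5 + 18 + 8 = 2*l^2 - 13*l + 21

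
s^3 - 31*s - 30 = (s - 6)*(s + 1)*(s + 5)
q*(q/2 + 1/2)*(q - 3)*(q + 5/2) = q^4/2 + q^3/4 - 4*q^2 - 15*q/4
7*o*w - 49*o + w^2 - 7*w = (7*o + w)*(w - 7)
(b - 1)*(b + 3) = b^2 + 2*b - 3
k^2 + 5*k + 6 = (k + 2)*(k + 3)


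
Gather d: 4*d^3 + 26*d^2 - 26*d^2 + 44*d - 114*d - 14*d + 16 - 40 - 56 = 4*d^3 - 84*d - 80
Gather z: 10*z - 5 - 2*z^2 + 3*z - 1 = -2*z^2 + 13*z - 6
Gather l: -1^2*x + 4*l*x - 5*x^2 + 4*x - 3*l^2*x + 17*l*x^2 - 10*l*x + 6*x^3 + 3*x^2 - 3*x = -3*l^2*x + l*(17*x^2 - 6*x) + 6*x^3 - 2*x^2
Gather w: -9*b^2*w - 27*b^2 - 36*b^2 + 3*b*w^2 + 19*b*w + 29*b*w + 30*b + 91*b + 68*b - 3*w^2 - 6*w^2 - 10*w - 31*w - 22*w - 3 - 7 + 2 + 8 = -63*b^2 + 189*b + w^2*(3*b - 9) + w*(-9*b^2 + 48*b - 63)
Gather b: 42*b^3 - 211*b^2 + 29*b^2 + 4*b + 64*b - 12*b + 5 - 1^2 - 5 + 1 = 42*b^3 - 182*b^2 + 56*b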